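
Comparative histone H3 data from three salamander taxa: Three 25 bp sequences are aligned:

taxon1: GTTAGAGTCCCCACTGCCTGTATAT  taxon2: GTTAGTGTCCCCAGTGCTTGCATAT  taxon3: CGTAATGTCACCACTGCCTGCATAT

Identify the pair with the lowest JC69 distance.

taxon1 and taxon2

taxon1–taxon2: 4/25 differ, p = 0.160, d = 0.180.
taxon1–taxon3: 6/25 differ, p = 0.240, d = 0.289.
taxon2–taxon3: 6/25 differ, p = 0.240, d = 0.289.
The smallest distance is between taxon1 and taxon2.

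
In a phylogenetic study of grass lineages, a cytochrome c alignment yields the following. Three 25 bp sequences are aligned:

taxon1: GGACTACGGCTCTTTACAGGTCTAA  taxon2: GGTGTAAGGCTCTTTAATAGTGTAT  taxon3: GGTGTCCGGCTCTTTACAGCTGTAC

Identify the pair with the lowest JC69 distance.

taxon1–taxon2: 8/25 differ, p = 0.320, d = 0.417.
taxon1–taxon3: 6/25 differ, p = 0.240, d = 0.289.
taxon2–taxon3: 7/25 differ, p = 0.280, d = 0.351.
The smallest distance is between taxon1 and taxon3.

taxon1 and taxon3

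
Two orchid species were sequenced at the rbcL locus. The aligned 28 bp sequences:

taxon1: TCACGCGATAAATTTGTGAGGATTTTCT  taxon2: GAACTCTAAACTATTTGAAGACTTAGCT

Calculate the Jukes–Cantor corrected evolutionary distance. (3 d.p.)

The sequences differ at 15 of 28 sites, so p = 15/28 ≈ 0.535714.
d = −(3/4) ln(1 − 4p/3) = −0.75 ln(1 − 0.714285) = −0.75 ln(0.285715)
  = −0.75 × (-1.252760) = 0.939570 substitutions/site.

0.940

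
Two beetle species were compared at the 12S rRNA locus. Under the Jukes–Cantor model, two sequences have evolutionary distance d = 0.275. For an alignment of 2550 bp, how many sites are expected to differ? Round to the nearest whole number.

587

Invert JC69: p = (3/4)(1 − e^(−4d/3)) = 0.75 × (1 − e^(-0.366667)) = 0.75 × (1 − 0.693040) = 0.230220.
Expected differing sites = pL ≈ 0.230220 × 2550 = 587.061 ≈ 587.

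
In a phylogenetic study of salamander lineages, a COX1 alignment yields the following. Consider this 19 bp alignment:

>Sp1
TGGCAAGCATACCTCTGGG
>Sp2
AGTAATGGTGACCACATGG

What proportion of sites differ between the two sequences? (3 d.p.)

The sequences differ at 10 of 19 positions (sites 1, 3, 4, 6, 8, 9, 10, 14, 16, 17).
p = 10/19 = 0.526315… ≈ 0.526 (to 3 d.p.).

0.526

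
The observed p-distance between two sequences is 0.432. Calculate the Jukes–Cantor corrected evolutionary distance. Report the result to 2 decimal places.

d = −(3/4) ln(1 − 4p/3) = −0.75 ln(1 − 0.576) = −0.75 ln(0.424)
  = −0.75 × (-0.858022) = 0.643517 substitutions/site.

0.64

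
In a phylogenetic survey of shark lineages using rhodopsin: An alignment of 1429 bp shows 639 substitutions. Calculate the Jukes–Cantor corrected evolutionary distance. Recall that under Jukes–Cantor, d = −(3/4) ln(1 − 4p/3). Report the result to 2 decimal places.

p = 639/1429 ≈ 0.447166.
d = −(3/4) ln(1 − 4p/3) = −0.75 ln(1 − 0.596221) = −0.75 ln(0.403779)
  = −0.75 × (-0.906888) = 0.680166 substitutions/site.

0.68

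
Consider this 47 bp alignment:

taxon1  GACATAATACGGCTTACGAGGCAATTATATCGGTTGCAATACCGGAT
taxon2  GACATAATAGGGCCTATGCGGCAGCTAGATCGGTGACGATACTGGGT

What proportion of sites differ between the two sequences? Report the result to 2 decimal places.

0.26

The sequences differ at 12 of 47 positions.
p = 12/47 = 0.255319… ≈ 0.26 (to 2 d.p.).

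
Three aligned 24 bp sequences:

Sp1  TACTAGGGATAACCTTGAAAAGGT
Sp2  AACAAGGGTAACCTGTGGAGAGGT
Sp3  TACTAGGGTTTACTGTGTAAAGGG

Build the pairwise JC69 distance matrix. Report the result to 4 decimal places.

d(Sp1,Sp2) = 0.5199, d(Sp1,Sp3) = 0.3041, d(Sp2,Sp3) = 0.4408

Sp1–Sp2: 9/24 sites differ → p = 0.375, d = −0.75 ln(1 − 0.5) = 0.519860 ≈ 0.5199.
Sp1–Sp3: 6/24 sites differ → p = 0.25, d = −0.75 ln(1 − 0.333333) = 0.304098 ≈ 0.3041.
Sp2–Sp3: 8/24 sites differ → p ≈ 0.333333, d = −0.75 ln(1 − 0.444444) = 0.440839 ≈ 0.4408.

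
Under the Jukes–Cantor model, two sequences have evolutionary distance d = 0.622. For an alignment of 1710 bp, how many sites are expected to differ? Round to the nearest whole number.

Invert JC69: p = (3/4)(1 − e^(−4d/3)) = 0.75 × (1 − e^(-0.829333)) = 0.75 × (1 − 0.436340) = 0.422745.
Expected differing sites = pL ≈ 0.422745 × 1710 = 722.89395 ≈ 723.

723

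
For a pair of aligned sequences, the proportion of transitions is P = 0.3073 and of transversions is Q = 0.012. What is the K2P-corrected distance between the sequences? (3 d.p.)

Under the Kimura two-parameter model, d = −½ ln(1 − 2P − Q) − ¼ ln(1 − 2Q).
1 − 2P − Q = 0.3734, giving −½ ln(0.3734) = 0.492553.
1 − 2Q = 0.976, giving −¼ ln(0.976) = 0.006073.
d = 0.492553 + 0.006073 = 0.498626.

0.499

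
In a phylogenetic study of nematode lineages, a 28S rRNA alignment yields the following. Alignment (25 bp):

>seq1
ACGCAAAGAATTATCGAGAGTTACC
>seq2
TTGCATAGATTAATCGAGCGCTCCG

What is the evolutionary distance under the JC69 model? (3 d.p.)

The sequences differ at 9 of 25 sites (1, 2, 6, 10, 12, 19, 21, 23, 25), so p = 9/25 = 0.36.
d = −(3/4) ln(1 − 4p/3) = −0.75 ln(1 − 0.48) = −0.75 ln(0.52)
  = −0.75 × (-0.653926) = 0.490445 substitutions/site.

0.490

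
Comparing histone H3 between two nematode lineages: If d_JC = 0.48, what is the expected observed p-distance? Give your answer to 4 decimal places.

0.3545

p = (3/4)(1 − e^(−4d/3)) = 0.75 × (1 − e^(-0.64)) = 0.75 × (1 − 0.527292) = 0.354531.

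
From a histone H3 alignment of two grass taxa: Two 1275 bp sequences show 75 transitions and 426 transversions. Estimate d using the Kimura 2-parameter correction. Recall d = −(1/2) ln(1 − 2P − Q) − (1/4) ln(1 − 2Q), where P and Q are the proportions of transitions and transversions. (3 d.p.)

0.576

P = 75/1275 ≈ 0.058824 and Q = 426/1275 ≈ 0.334118.
Under the Kimura two-parameter model, d = −½ ln(1 − 2P − Q) − ¼ ln(1 − 2Q).
1 − 2P − Q = 0.548234, giving −½ ln(0.548234) = 0.300527.
1 − 2Q = 0.331764, giving −¼ ln(0.331764) = 0.275833.
d = 0.300527 + 0.275833 = 0.576360.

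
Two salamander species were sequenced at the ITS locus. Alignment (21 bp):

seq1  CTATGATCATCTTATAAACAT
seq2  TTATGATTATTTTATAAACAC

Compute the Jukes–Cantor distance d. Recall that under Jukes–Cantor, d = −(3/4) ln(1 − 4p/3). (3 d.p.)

0.220

The sequences differ at 4 of 21 sites (1, 8, 11, 21), so p = 4/21 ≈ 0.190476.
d = −(3/4) ln(1 − 4p/3) = −0.75 ln(1 − 0.253968) = −0.75 ln(0.746032)
  = −0.75 × (-0.292987) = 0.219740 substitutions/site.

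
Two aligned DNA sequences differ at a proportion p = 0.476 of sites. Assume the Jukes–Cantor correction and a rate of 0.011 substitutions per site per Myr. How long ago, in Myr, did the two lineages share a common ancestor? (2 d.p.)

d = −(3/4) ln(1 − 4p/3) = −0.75 ln(1 − 0.634667) = −0.75 ln(0.365333)
  = −0.75 × (-1.006946) = 0.755210 substitutions/site.
Under a molecular clock d = 2μt, so t = d/(2μ) = 0.755210 / (2 × 0.011) = 34.33 Myr.

34.33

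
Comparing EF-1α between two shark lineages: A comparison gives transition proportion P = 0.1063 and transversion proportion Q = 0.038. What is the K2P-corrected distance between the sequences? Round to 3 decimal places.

0.164

Under the Kimura two-parameter model, d = −½ ln(1 − 2P − Q) − ¼ ln(1 − 2Q).
1 − 2P − Q = 0.7494, giving −½ ln(0.7494) = 0.144241.
1 − 2Q = 0.924, giving −¼ ln(0.924) = 0.019761.
d = 0.144241 + 0.019761 = 0.164002.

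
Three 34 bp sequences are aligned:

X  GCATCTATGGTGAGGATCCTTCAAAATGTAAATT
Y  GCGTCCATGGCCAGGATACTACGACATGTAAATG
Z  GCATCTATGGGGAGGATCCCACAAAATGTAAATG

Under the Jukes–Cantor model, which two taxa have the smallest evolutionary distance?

X and Z

X–Y: 9/34 differ, p = 0.265, d = 0.326.
X–Z: 4/34 differ, p = 0.118, d = 0.128.
Y–Z: 8/34 differ, p = 0.235, d = 0.282.
The smallest distance is between X and Z.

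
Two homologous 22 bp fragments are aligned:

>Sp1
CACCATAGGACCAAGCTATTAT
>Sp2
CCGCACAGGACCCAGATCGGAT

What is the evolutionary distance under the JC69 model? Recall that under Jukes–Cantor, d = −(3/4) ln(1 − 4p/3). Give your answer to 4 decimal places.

0.4975

The sequences differ at 8 of 22 sites (2, 3, 6, 13, 16, 18, 19, 20), so p = 8/22 ≈ 0.363636.
d = −(3/4) ln(1 − 4p/3) = −0.75 ln(1 − 0.484848) = −0.75 ln(0.515152)
  = −0.75 × (-0.663293) = 0.497470 substitutions/site.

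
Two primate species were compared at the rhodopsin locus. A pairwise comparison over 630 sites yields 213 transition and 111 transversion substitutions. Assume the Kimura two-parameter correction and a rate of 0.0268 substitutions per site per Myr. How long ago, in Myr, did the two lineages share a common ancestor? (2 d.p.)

P = 213/630 ≈ 0.338095 and Q = 111/630 ≈ 0.17619.
Under the Kimura two-parameter model, d = −½ ln(1 − 2P − Q) − ¼ ln(1 − 2Q).
1 − 2P − Q = 0.14762, giving −½ ln(0.14762) = 0.956557.
1 − 2Q = 0.64762, giving −¼ ln(0.64762) = 0.108613.
d = 0.956557 + 0.108613 = 1.065170.
Under a molecular clock d = 2μt, so t = d/(2μ) = 1.065170 / (2 × 0.0268) = 19.87 Myr.

19.87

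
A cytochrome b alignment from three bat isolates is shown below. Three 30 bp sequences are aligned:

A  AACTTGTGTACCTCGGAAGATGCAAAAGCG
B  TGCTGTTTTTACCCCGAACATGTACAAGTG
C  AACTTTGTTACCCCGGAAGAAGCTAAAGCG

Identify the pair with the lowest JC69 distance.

A and C

A–B: 13/30 differ, p = 0.433, d = 0.647.
A–C: 6/30 differ, p = 0.200, d = 0.233.
B–C: 13/30 differ, p = 0.433, d = 0.647.
The smallest distance is between A and C.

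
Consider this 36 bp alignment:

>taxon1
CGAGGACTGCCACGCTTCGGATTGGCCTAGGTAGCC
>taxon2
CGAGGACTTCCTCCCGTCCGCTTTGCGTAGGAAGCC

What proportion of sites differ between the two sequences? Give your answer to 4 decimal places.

0.2500

The sequences differ at 9 of 36 positions (sites 9, 12, 14, 16, 19, 21, 24, 27, 32).
p = 9/36 = 0.2500.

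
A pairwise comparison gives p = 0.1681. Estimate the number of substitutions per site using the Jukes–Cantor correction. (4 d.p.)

0.1903

d = −(3/4) ln(1 − 4p/3) = −0.75 ln(1 − 0.224133) = −0.75 ln(0.775867)
  = −0.75 × (-0.253774) = 0.190331 substitutions/site.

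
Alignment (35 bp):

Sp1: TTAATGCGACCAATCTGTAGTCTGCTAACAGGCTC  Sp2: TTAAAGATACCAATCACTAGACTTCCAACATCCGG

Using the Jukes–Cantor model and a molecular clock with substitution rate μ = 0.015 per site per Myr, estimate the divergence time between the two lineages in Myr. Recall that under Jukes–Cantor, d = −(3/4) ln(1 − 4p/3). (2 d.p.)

The sequences differ at 12 of 35 sites, so p = 12/35 ≈ 0.342857.
d = −(3/4) ln(1 − 4p/3) = −0.75 ln(1 − 0.457143) = −0.75 ln(0.542857)
  = −0.75 × (-0.610909) = 0.458182 substitutions/site.
Under a molecular clock d = 2μt, so t = d/(2μ) = 0.458182 / (2 × 0.015) = 15.27 Myr.

15.27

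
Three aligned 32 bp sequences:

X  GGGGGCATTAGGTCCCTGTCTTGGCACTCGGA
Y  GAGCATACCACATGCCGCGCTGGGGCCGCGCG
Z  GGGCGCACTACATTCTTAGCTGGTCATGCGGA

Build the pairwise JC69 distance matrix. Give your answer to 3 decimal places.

X–Y: 18/32 sites differ → p = 0.5625, d = −0.75 ln(1 − 0.75) = 1.039721 ≈ 1.040.
X–Z: 12/32 sites differ → p = 0.375, d = −0.75 ln(1 − 0.5) = 0.519860 ≈ 0.520.
Y–Z: 14/32 sites differ → p = 0.4375, d = −0.75 ln(1 − 0.583333) = 0.656601 ≈ 0.657.

d(X,Y) = 1.040, d(X,Z) = 0.520, d(Y,Z) = 0.657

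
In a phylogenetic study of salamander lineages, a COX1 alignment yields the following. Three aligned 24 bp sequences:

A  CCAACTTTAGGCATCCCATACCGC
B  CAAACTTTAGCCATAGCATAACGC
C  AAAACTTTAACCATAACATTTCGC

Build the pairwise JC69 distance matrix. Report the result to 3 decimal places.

d(A,B) = 0.244, d(A,C) = 0.441, d(B,C) = 0.244

A–B: 5/24 sites differ → p ≈ 0.208333, d = −0.75 ln(1 − 0.277777) = 0.244066 ≈ 0.244.
A–C: 8/24 sites differ → p ≈ 0.333333, d = −0.75 ln(1 − 0.444444) = 0.440839 ≈ 0.441.
B–C: 5/24 sites differ → p ≈ 0.208333, d = −0.75 ln(1 − 0.277777) = 0.244066 ≈ 0.244.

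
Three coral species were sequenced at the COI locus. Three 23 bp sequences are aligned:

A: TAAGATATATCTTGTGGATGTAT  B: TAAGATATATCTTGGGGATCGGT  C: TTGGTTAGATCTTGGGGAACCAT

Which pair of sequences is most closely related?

A and B

A–B: 4/23 differ, p = 0.174, d = 0.198.
A–C: 8/23 differ, p = 0.348, d = 0.467.
B–C: 7/23 differ, p = 0.304, d = 0.390.
The smallest distance is between A and B.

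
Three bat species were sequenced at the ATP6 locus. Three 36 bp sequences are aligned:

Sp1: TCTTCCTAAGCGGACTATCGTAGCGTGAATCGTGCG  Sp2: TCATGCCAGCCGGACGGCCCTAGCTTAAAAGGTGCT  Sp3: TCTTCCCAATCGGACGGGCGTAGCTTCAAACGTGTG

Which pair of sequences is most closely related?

Sp1–Sp2: 14/36 differ, p = 0.389, d = 0.548.
Sp1–Sp3: 9/36 differ, p = 0.250, d = 0.304.
Sp2–Sp3: 10/36 differ, p = 0.278, d = 0.347.
The smallest distance is between Sp1 and Sp3.

Sp1 and Sp3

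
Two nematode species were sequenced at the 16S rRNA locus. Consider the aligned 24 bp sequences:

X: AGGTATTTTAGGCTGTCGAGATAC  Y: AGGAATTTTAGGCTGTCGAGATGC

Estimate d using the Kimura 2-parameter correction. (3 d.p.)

Of 24 sites, 1 differences are transitions and 1 are transversions, so P = 1/24 ≈ 0.041667 and Q = 1/24 ≈ 0.041667.
Under the Kimura two-parameter model, d = −½ ln(1 − 2P − Q) − ¼ ln(1 − 2Q).
1 − 2P − Q = 0.874999, giving −½ ln(0.874999) = 0.066766.
1 − 2Q = 0.916666, giving −¼ ln(0.916666) = 0.021753.
d = 0.066766 + 0.021753 = 0.088519.

0.089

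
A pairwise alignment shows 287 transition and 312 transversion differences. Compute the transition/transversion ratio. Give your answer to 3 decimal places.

0.920

R = 287/312 = 0.919871… ≈ 0.920 (to 3 d.p.).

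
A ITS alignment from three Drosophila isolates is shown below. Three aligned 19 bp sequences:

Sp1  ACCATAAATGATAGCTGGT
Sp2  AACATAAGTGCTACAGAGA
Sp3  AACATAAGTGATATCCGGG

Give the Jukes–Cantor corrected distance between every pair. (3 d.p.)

Sp1–Sp2: 8/19 sites differ → p ≈ 0.421053, d = −0.75 ln(1 − 0.561404) = 0.618132 ≈ 0.618.
Sp1–Sp3: 5/19 sites differ → p ≈ 0.263158, d = −0.75 ln(1 − 0.350877) = 0.324100 ≈ 0.324.
Sp2–Sp3: 6/19 sites differ → p ≈ 0.315789, d = −0.75 ln(1 − 0.421052) = 0.409907 ≈ 0.410.

d(Sp1,Sp2) = 0.618, d(Sp1,Sp3) = 0.324, d(Sp2,Sp3) = 0.410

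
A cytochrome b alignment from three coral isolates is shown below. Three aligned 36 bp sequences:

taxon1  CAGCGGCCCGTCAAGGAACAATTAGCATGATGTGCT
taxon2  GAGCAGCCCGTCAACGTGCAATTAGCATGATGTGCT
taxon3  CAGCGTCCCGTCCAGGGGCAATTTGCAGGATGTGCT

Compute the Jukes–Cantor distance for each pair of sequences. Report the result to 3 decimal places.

taxon1–taxon2: 5/36 sites differ → p ≈ 0.138889, d = −0.75 ln(1 − 0.185185) = 0.153596 ≈ 0.154.
taxon1–taxon3: 6/36 sites differ → p ≈ 0.166667, d = −0.75 ln(1 − 0.222223) = 0.188487 ≈ 0.188.
taxon2–taxon3: 8/36 sites differ → p ≈ 0.222222, d = −0.75 ln(1 − 0.296296) = 0.263548 ≈ 0.264.

d(taxon1,taxon2) = 0.154, d(taxon1,taxon3) = 0.188, d(taxon2,taxon3) = 0.264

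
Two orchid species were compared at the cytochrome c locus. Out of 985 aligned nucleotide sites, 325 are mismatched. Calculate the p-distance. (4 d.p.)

0.3299

p = 325/985 = 0.329949… ≈ 0.3299 (to 4 d.p.).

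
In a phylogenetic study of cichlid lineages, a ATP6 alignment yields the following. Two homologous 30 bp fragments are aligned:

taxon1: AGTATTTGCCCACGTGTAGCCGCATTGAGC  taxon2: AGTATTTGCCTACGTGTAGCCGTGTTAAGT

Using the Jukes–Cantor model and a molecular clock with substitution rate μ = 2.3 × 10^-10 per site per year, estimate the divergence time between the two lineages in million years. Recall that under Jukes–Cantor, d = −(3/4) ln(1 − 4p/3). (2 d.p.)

The sequences differ at 5 of 30 sites (11, 23, 24, 27, 30), so p = 5/30 ≈ 0.166667.
d = −(3/4) ln(1 − 4p/3) = −0.75 ln(1 − 0.222223) = −0.75 ln(0.777777)
  = −0.75 × (-0.251315) = 0.188486 substitutions/site.
Under a molecular clock d = 2μt, so t = d/(2μ) = 0.188486 / (2 × 2.3 × 10^-10) = 409.75 million years.

409.75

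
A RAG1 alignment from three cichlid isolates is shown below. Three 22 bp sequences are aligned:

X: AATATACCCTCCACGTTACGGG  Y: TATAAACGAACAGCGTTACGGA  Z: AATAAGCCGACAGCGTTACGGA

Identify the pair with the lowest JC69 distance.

X–Y: 8/22 differ, p = 0.364, d = 0.497.
X–Z: 7/22 differ, p = 0.318, d = 0.414.
Y–Z: 4/22 differ, p = 0.182, d = 0.208.
The smallest distance is between Y and Z.

Y and Z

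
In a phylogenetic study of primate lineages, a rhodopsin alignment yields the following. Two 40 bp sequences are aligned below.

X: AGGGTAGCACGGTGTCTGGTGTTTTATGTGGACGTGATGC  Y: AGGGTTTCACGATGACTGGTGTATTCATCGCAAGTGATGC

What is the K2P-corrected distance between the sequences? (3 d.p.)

Of 40 sites, 2 differences are transitions and 9 are transversions, so P = 2/40 = 0.05 and Q = 9/40 = 0.225.
Under the Kimura two-parameter model, d = −½ ln(1 − 2P − Q) − ¼ ln(1 − 2Q).
1 − 2P − Q = 0.675, giving −½ ln(0.675) = 0.196521.
1 − 2Q = 0.55, giving −¼ ln(0.55) = 0.149459.
d = 0.196521 + 0.149459 = 0.345980.

0.346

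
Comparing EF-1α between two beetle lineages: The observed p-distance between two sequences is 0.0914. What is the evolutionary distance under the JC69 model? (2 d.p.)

d = −(3/4) ln(1 − 4p/3) = −0.75 ln(1 − 0.121867) = −0.75 ln(0.878133)
  = −0.75 × (-0.129957) = 0.097468 substitutions/site.

0.10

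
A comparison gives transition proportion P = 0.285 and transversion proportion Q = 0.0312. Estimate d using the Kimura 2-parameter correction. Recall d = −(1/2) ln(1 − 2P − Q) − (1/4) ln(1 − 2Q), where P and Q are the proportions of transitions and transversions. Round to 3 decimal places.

0.476

Under the Kimura two-parameter model, d = −½ ln(1 − 2P − Q) − ¼ ln(1 − 2Q).
1 − 2P − Q = 0.3988, giving −½ ln(0.3988) = 0.459648.
1 − 2Q = 0.9376, giving −¼ ln(0.9376) = 0.016108.
d = 0.459648 + 0.016108 = 0.475756.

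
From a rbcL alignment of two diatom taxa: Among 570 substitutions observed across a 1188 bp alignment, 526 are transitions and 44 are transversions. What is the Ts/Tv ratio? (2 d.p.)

R = 526/44 = 11.954545… ≈ 11.95 (to 2 d.p.).

11.95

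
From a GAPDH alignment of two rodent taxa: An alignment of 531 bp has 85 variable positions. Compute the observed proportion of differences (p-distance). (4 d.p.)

0.1601

p = 85/531 = 0.160075… ≈ 0.1601 (to 4 d.p.).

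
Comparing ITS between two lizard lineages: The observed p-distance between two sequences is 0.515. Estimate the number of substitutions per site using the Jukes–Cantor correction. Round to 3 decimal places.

d = −(3/4) ln(1 − 4p/3) = −0.75 ln(1 − 0.686667) = −0.75 ln(0.313333)
  = −0.75 × (-1.160489) = 0.870367 substitutions/site.

0.870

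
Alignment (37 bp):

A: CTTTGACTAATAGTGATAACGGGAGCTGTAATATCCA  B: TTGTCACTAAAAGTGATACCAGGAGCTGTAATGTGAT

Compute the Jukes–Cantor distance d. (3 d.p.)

0.335

The sequences differ at 10 of 37 sites (1, 3, 5, 11, 19, 21, 33, 35, 36, 37), so p = 10/37 ≈ 0.27027.
d = −(3/4) ln(1 − 4p/3) = −0.75 ln(1 − 0.36036) = −0.75 ln(0.63964)
  = −0.75 × (-0.446850) = 0.335138 substitutions/site.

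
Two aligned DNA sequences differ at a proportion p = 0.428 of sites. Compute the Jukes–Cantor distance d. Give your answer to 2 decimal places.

d = −(3/4) ln(1 − 4p/3) = −0.75 ln(1 − 0.570667) = −0.75 ln(0.429333)
  = −0.75 × (-0.845522) = 0.634142 substitutions/site.

0.63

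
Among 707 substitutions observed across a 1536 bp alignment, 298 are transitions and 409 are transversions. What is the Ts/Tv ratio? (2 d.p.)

R = 298/409 = 0.728606… ≈ 0.73 (to 2 d.p.).

0.73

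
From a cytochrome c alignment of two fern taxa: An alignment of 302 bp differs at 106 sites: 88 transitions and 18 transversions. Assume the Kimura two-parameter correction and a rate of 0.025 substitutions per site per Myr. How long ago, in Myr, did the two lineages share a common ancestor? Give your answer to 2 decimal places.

P = 88/302 ≈ 0.291391 and Q = 18/302 ≈ 0.059603.
Under the Kimura two-parameter model, d = −½ ln(1 − 2P − Q) − ¼ ln(1 − 2Q).
1 − 2P − Q = 0.357615, giving −½ ln(0.357615) = 0.514149.
1 − 2Q = 0.880794, giving −¼ ln(0.880794) = 0.031733.
d = 0.514149 + 0.031733 = 0.545882.
Under a molecular clock d = 2μt, so t = d/(2μ) = 0.545882 / (2 × 0.025) = 10.92 Myr.

10.92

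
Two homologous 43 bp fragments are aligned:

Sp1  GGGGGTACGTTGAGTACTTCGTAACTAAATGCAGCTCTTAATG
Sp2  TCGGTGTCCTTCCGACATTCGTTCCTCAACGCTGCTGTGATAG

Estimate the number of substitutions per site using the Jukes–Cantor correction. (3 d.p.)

The sequences differ at 20 of 43 sites, so p = 20/43 ≈ 0.465116.
d = −(3/4) ln(1 − 4p/3) = −0.75 ln(1 − 0.620155) = −0.75 ln(0.379845)
  = −0.75 × (-0.967992) = 0.725994 substitutions/site.

0.726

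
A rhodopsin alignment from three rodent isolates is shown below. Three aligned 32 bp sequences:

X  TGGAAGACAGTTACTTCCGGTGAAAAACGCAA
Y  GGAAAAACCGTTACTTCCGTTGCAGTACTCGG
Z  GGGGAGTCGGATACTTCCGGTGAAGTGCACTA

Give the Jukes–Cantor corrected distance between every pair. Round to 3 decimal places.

X–Y: 11/32 sites differ → p = 0.34375, d = −0.75 ln(1 − 0.458333) = 0.459828 ≈ 0.460.
X–Z: 10/32 sites differ → p = 0.3125, d = −0.75 ln(1 − 0.416667) = 0.404248 ≈ 0.404.
Y–Z: 12/32 sites differ → p = 0.375, d = −0.75 ln(1 − 0.5) = 0.519860 ≈ 0.520.

d(X,Y) = 0.460, d(X,Z) = 0.404, d(Y,Z) = 0.520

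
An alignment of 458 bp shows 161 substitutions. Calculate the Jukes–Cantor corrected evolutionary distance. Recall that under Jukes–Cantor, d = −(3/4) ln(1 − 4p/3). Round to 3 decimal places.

p = 161/458 ≈ 0.351528.
d = −(3/4) ln(1 − 4p/3) = −0.75 ln(1 − 0.468704) = −0.75 ln(0.531296)
  = −0.75 × (-0.632436) = 0.474327 substitutions/site.

0.474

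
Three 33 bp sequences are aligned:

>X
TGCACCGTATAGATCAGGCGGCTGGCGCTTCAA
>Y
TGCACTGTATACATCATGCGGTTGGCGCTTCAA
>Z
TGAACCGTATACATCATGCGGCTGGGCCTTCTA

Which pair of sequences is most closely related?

X and Y

X–Y: 4/33 differ, p = 0.121, d = 0.132.
X–Z: 6/33 differ, p = 0.182, d = 0.208.
Y–Z: 6/33 differ, p = 0.182, d = 0.208.
The smallest distance is between X and Y.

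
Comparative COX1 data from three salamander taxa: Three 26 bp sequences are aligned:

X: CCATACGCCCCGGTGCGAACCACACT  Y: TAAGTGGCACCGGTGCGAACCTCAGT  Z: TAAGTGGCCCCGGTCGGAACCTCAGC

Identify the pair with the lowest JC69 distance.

X–Y: 8/26 differ, p = 0.308, d = 0.396.
X–Z: 10/26 differ, p = 0.385, d = 0.539.
Y–Z: 4/26 differ, p = 0.154, d = 0.172.
The smallest distance is between Y and Z.

Y and Z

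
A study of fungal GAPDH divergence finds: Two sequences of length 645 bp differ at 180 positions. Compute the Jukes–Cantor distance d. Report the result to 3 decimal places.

p = 180/645 ≈ 0.27907.
d = −(3/4) ln(1 − 4p/3) = −0.75 ln(1 − 0.372093) = −0.75 ln(0.627907)
  = −0.75 × (-0.465363) = 0.349022 substitutions/site.

0.349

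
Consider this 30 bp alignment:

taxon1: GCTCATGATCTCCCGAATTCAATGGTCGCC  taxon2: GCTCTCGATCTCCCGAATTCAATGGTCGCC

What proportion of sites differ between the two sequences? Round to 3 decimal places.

The sequences differ at 2 of 30 positions (sites 5, 6).
p = 2/30 = 0.066666… ≈ 0.067 (to 3 d.p.).

0.067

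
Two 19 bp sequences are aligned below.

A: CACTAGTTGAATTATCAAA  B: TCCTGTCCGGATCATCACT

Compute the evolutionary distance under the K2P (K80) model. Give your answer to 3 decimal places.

Of 19 sites, 6 differences are transitions and 4 are transversions, so P = 6/19 ≈ 0.315789 and Q = 4/19 ≈ 0.210526.
Under the Kimura two-parameter model, d = −½ ln(1 − 2P − Q) − ¼ ln(1 − 2Q).
1 − 2P − Q = 0.157896, giving −½ ln(0.157896) = 0.922909.
1 − 2Q = 0.578948, giving −¼ ln(0.578948) = 0.136636.
d = 0.922909 + 0.136636 = 1.059545.

1.060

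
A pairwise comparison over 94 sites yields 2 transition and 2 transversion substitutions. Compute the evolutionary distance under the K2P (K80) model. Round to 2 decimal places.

0.04

P = 2/94 ≈ 0.021277 and Q = 2/94 ≈ 0.021277.
Under the Kimura two-parameter model, d = −½ ln(1 − 2P − Q) − ¼ ln(1 − 2Q).
1 − 2P − Q = 0.936169, giving −½ ln(0.936169) = 0.032980.
1 − 2Q = 0.957446, giving −¼ ln(0.957446) = 0.010871.
d = 0.032980 + 0.010871 = 0.043851.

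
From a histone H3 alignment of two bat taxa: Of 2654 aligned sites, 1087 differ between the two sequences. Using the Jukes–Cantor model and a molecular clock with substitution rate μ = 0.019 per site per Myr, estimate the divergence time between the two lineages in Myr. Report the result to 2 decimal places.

15.59

p = 1087/2654 ≈ 0.40957.
d = −(3/4) ln(1 − 4p/3) = −0.75 ln(1 − 0.546093) = −0.75 ln(0.453907)
  = −0.75 × (-0.789863) = 0.592397 substitutions/site.
Under a molecular clock d = 2μt, so t = d/(2μ) = 0.592397 / (2 × 0.019) = 15.59 Myr.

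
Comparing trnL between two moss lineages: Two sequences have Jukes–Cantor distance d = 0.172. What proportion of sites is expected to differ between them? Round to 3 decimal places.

0.154

p = (3/4)(1 − e^(−4d/3)) = 0.75 × (1 − e^(-0.229333)) = 0.75 × (1 − 0.795064) = 0.153702.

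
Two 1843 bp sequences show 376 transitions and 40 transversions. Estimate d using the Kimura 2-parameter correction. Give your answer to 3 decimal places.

0.292

P = 376/1843 ≈ 0.204015 and Q = 40/1843 ≈ 0.021704.
Under the Kimura two-parameter model, d = −½ ln(1 − 2P − Q) − ¼ ln(1 − 2Q).
1 − 2P − Q = 0.570266, giving −½ ln(0.570266) = 0.280826.
1 − 2Q = 0.956592, giving −¼ ln(0.956592) = 0.011095.
d = 0.280826 + 0.011095 = 0.291921.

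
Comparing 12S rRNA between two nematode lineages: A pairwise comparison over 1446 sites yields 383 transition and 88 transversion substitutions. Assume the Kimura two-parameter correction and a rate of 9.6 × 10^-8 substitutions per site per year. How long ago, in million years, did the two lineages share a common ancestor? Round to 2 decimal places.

2.49

P = 383/1446 ≈ 0.264869 and Q = 88/1446 ≈ 0.060858.
Under the Kimura two-parameter model, d = −½ ln(1 − 2P − Q) − ¼ ln(1 − 2Q).
1 − 2P − Q = 0.409404, giving −½ ln(0.409404) = 0.446526.
1 − 2Q = 0.878284, giving −¼ ln(0.878284) = 0.032446.
d = 0.446526 + 0.032446 = 0.478972.
Under a molecular clock d = 2μt, so t = d/(2μ) = 0.478972 / (2 × 9.6 × 10^-8) = 2.49 million years.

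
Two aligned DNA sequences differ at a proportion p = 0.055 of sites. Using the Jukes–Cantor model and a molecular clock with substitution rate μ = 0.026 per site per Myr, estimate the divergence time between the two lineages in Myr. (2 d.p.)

1.10

d = −(3/4) ln(1 − 4p/3) = −0.75 ln(1 − 0.073333) = −0.75 ln(0.926667)
  = −0.75 × (-0.076161) = 0.057121 substitutions/site.
Under a molecular clock d = 2μt, so t = d/(2μ) = 0.057121 / (2 × 0.026) = 1.10 Myr.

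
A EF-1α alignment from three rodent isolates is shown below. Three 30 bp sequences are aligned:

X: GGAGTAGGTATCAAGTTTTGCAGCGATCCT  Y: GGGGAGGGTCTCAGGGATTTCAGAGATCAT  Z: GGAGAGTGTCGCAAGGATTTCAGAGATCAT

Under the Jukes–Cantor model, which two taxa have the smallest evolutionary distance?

X–Y: 10/30 differ, p = 0.333, d = 0.441.
X–Z: 10/30 differ, p = 0.333, d = 0.441.
Y–Z: 4/30 differ, p = 0.133, d = 0.147.
The smallest distance is between Y and Z.

Y and Z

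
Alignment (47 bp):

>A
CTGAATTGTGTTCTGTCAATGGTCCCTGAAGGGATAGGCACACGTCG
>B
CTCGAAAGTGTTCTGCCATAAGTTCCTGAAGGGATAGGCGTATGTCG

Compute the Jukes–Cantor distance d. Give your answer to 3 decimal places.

0.312

The sequences differ at 12 of 47 sites, so p = 12/47 ≈ 0.255319.
d = −(3/4) ln(1 − 4p/3) = −0.75 ln(1 − 0.340425) = −0.75 ln(0.659575)
  = −0.75 × (-0.416160) = 0.312120 substitutions/site.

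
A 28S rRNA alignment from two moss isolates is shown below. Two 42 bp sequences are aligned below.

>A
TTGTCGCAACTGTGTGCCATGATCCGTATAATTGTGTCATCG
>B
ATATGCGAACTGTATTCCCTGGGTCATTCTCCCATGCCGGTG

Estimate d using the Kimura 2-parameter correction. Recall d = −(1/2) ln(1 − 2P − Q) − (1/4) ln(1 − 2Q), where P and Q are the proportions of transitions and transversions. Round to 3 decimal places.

Of 42 sites, 12 differences are transitions and 11 are transversions, so P = 12/42 ≈ 0.285714 and Q = 11/42 ≈ 0.261905.
Under the Kimura two-parameter model, d = −½ ln(1 − 2P − Q) − ¼ ln(1 − 2Q).
1 − 2P − Q = 0.166667, giving −½ ln(0.166667) = 0.895879.
1 − 2Q = 0.47619, giving −¼ ln(0.47619) = 0.185485.
d = 0.895879 + 0.185485 = 1.081364.

1.081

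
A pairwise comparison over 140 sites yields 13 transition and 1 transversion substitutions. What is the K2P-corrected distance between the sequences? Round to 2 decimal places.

P = 13/140 ≈ 0.092857 and Q = 1/140 ≈ 0.007143.
Under the Kimura two-parameter model, d = −½ ln(1 − 2P − Q) − ¼ ln(1 − 2Q).
1 − 2P − Q = 0.807143, giving −½ ln(0.807143) = 0.107127.
1 − 2Q = 0.985714, giving −¼ ln(0.985714) = 0.003597.
d = 0.107127 + 0.003597 = 0.110724.

0.11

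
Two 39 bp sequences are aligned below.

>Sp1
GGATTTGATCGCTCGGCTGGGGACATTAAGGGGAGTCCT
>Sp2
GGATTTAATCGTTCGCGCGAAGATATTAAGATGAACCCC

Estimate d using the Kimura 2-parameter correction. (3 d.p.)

Of 39 sites, 10 differences are transitions and 3 are transversions, so P = 10/39 ≈ 0.25641 and Q = 3/39 ≈ 0.076923.
Under the Kimura two-parameter model, d = −½ ln(1 − 2P − Q) − ¼ ln(1 − 2Q).
1 − 2P − Q = 0.410257, giving −½ ln(0.410257) = 0.445486.
1 − 2Q = 0.846154, giving −¼ ln(0.846154) = 0.041763.
d = 0.445486 + 0.041763 = 0.487249.

0.487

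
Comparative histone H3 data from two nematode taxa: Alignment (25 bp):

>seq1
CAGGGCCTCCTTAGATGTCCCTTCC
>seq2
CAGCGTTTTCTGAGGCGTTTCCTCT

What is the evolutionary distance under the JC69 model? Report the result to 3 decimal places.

0.663

The sequences differ at 11 of 25 sites, so p = 11/25 = 0.44.
d = −(3/4) ln(1 − 4p/3) = −0.75 ln(1 − 0.586667) = −0.75 ln(0.413333)
  = −0.75 × (-0.883502) = 0.662627 substitutions/site.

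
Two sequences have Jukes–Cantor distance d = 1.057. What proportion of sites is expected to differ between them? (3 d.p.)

p = (3/4)(1 − e^(−4d/3)) = 0.75 × (1 − e^(-1.409333)) = 0.75 × (1 − 0.244306) = 0.566771.

0.567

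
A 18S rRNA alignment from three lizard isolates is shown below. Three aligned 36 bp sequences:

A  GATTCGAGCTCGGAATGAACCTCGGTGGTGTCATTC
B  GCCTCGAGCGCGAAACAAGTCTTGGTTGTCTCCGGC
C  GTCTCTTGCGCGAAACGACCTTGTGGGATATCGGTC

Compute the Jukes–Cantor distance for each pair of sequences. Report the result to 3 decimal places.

A–B: 14/36 sites differ → p ≈ 0.388889, d = −0.75 ln(1 − 0.518519) = 0.548166 ≈ 0.548.
A–C: 16/36 sites differ → p ≈ 0.444444, d = −0.75 ln(1 − 0.592592) = 0.673455 ≈ 0.673.
B–C: 15/36 sites differ → p ≈ 0.416667, d = −0.75 ln(1 − 0.555556) = 0.608198 ≈ 0.608.

d(A,B) = 0.548, d(A,C) = 0.673, d(B,C) = 0.608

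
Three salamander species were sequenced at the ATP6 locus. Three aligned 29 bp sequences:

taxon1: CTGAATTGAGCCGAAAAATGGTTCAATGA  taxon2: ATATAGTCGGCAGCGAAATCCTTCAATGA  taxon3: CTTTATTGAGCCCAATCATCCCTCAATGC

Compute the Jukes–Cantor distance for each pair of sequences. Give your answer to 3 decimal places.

taxon1–taxon2: 11/29 sites differ → p ≈ 0.37931, d = −0.75 ln(1 − 0.505747) = 0.528531 ≈ 0.529.
taxon1–taxon3: 9/29 sites differ → p ≈ 0.310345, d = −0.75 ln(1 − 0.413793) = 0.400562 ≈ 0.401.
taxon2–taxon3: 13/29 sites differ → p ≈ 0.448276, d = −0.75 ln(1 − 0.597701) = 0.682920 ≈ 0.683.

d(taxon1,taxon2) = 0.529, d(taxon1,taxon3) = 0.401, d(taxon2,taxon3) = 0.683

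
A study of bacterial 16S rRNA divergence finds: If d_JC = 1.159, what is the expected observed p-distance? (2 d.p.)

0.59

p = (3/4)(1 − e^(−4d/3)) = 0.75 × (1 − e^(-1.545333)) = 0.75 × (1 − 0.213241) = 0.590069.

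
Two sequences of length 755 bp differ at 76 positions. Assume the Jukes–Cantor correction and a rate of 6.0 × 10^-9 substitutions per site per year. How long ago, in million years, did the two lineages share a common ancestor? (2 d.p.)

9.01

p = 76/755 ≈ 0.100662.
d = −(3/4) ln(1 − 4p/3) = −0.75 ln(1 − 0.134216) = −0.75 ln(0.865784)
  = −0.75 × (-0.144120) = 0.108090 substitutions/site.
Under a molecular clock d = 2μt, so t = d/(2μ) = 0.108090 / (2 × 6.0 × 10^-9) = 9.01 million years.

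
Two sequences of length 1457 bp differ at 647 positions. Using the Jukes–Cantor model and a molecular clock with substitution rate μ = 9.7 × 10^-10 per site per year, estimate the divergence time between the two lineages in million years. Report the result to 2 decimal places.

346.66

p = 647/1457 ≈ 0.444063.
d = −(3/4) ln(1 − 4p/3) = −0.75 ln(1 − 0.592084) = −0.75 ln(0.407916)
  = −0.75 × (-0.896694) = 0.672521 substitutions/site.
Under a molecular clock d = 2μt, so t = d/(2μ) = 0.672521 / (2 × 9.7 × 10^-10) = 346.66 million years.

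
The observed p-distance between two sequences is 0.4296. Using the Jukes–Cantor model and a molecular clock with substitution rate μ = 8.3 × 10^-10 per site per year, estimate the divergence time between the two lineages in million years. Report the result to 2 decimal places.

384.26

d = −(3/4) ln(1 − 4p/3) = −0.75 ln(1 − 0.5728) = −0.75 ln(0.4272)
  = −0.75 × (-0.850503) = 0.637877 substitutions/site.
Under a molecular clock d = 2μt, so t = d/(2μ) = 0.637877 / (2 × 8.3 × 10^-10) = 384.26 million years.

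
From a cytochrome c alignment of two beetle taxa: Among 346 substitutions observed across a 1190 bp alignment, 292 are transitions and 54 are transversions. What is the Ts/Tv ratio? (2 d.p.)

R = 292/54 = 5.407407… ≈ 5.41 (to 2 d.p.).

5.41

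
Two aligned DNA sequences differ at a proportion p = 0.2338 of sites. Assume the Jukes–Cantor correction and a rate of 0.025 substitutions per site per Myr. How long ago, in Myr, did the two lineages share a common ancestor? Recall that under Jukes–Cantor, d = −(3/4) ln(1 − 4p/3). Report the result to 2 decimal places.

5.60

d = −(3/4) ln(1 − 4p/3) = −0.75 ln(1 − 0.311733) = −0.75 ln(0.688267)
  = −0.75 × (-0.373578) = 0.280184 substitutions/site.
Under a molecular clock d = 2μt, so t = d/(2μ) = 0.280184 / (2 × 0.025) = 5.60 Myr.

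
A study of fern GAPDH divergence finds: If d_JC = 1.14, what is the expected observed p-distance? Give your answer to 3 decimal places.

p = (3/4)(1 − e^(−4d/3)) = 0.75 × (1 − e^(-1.52)) = 0.75 × (1 − 0.218712) = 0.585966.

0.586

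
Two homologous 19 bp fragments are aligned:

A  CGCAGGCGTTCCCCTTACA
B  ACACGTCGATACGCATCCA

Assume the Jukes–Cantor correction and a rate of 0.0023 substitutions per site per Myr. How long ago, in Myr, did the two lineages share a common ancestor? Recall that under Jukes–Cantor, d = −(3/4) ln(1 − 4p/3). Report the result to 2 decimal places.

The sequences differ at 10 of 19 sites (1, 2, 3, 4, 6, 9, 11, 13, 15, 17), so p = 10/19 ≈ 0.526316.
d = −(3/4) ln(1 − 4p/3) = −0.75 ln(1 − 0.701755) = −0.75 ln(0.298245)
  = −0.75 × (-1.209840) = 0.907380 substitutions/site.
Under a molecular clock d = 2μt, so t = d/(2μ) = 0.907380 / (2 × 0.0023) = 197.26 Myr.

197.26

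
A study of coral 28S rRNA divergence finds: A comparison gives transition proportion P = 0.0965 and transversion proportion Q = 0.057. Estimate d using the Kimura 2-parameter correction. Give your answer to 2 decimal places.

0.17

Under the Kimura two-parameter model, d = −½ ln(1 − 2P − Q) − ¼ ln(1 − 2Q).
1 − 2P − Q = 0.75, giving −½ ln(0.75) = 0.143841.
1 − 2Q = 0.886, giving −¼ ln(0.886) = 0.030260.
d = 0.143841 + 0.030260 = 0.174101.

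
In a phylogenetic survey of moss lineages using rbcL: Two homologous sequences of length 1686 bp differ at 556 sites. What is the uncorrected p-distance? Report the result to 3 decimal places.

p = 556/1686 = 0.329774… ≈ 0.330 (to 3 d.p.).

0.330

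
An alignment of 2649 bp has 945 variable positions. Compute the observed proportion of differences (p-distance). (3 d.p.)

0.357

p = 945/2649 = 0.356738… ≈ 0.357 (to 3 d.p.).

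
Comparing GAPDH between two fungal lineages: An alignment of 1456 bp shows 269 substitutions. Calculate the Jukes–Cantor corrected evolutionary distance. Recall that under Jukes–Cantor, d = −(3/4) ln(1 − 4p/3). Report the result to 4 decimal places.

0.2121

p = 269/1456 ≈ 0.184753.
d = −(3/4) ln(1 − 4p/3) = −0.75 ln(1 − 0.246337) = −0.75 ln(0.753663)
  = −0.75 × (-0.282810) = 0.212108 substitutions/site.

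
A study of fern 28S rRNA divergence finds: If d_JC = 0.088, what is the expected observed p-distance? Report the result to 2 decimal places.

0.08

p = (3/4)(1 − e^(−4d/3)) = 0.75 × (1 − e^(-0.117333)) = 0.75 × (1 − 0.889289) = 0.083033.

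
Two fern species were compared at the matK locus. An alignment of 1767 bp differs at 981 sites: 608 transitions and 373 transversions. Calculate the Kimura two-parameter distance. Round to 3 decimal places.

P = 608/1767 ≈ 0.344086 and Q = 373/1767 ≈ 0.211092.
Under the Kimura two-parameter model, d = −½ ln(1 − 2P − Q) − ¼ ln(1 − 2Q).
1 − 2P − Q = 0.100736, giving −½ ln(0.100736) = 1.147626.
1 − 2Q = 0.577816, giving −¼ ln(0.577816) = 0.137125.
d = 1.147626 + 0.137125 = 1.284751.

1.285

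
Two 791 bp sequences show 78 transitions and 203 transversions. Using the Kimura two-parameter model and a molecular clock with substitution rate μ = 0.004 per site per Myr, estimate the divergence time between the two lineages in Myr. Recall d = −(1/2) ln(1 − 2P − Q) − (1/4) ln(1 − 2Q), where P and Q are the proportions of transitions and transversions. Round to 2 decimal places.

P = 78/791 ≈ 0.098609 and Q = 203/791 ≈ 0.256637.
Under the Kimura two-parameter model, d = −½ ln(1 − 2P − Q) − ¼ ln(1 − 2Q).
1 − 2P − Q = 0.546145, giving −½ ln(0.546145) = 0.302435.
1 − 2Q = 0.486726, giving −¼ ln(0.486726) = 0.180013.
d = 0.302435 + 0.180013 = 0.482448.
Under a molecular clock d = 2μt, so t = d/(2μ) = 0.482448 / (2 × 0.004) = 60.31 Myr.

60.31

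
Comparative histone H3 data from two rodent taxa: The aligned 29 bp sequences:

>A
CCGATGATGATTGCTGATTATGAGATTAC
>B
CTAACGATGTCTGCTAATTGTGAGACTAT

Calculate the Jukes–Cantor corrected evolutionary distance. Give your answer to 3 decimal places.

The sequences differ at 9 of 29 sites (2, 3, 5, 10, 11, 16, 20, 26, 29), so p = 9/29 ≈ 0.310345.
d = −(3/4) ln(1 − 4p/3) = −0.75 ln(1 − 0.413793) = −0.75 ln(0.586207)
  = −0.75 × (-0.534082) = 0.400562 substitutions/site.

0.401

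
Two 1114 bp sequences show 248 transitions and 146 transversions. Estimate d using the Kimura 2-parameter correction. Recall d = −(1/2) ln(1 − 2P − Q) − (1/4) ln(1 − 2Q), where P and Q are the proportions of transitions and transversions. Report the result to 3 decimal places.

0.505

P = 248/1114 ≈ 0.222621 and Q = 146/1114 ≈ 0.131059.
Under the Kimura two-parameter model, d = −½ ln(1 − 2P − Q) − ¼ ln(1 − 2Q).
1 − 2P − Q = 0.423699, giving −½ ln(0.423699) = 0.429366.
1 − 2Q = 0.737882, giving −¼ ln(0.737882) = 0.075993.
d = 0.429366 + 0.075993 = 0.505359.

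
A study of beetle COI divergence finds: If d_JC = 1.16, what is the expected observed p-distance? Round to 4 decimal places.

p = (3/4)(1 − e^(−4d/3)) = 0.75 × (1 − e^(-1.546667)) = 0.75 × (1 − 0.212957) = 0.590282.

0.5903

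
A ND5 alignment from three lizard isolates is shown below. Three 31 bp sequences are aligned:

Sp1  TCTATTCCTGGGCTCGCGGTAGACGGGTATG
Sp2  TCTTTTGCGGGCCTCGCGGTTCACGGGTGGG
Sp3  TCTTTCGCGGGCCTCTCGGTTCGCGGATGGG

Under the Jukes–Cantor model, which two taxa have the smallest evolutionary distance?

Sp2 and Sp3

Sp1–Sp2: 8/31 differ, p = 0.258, d = 0.316.
Sp1–Sp3: 12/31 differ, p = 0.387, d = 0.544.
Sp2–Sp3: 4/31 differ, p = 0.129, d = 0.142.
The smallest distance is between Sp2 and Sp3.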